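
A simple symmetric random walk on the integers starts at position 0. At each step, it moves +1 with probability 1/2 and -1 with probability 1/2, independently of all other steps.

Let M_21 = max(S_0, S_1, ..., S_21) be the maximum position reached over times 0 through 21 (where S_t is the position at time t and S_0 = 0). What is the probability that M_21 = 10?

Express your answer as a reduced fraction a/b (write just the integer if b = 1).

Let M_21 = max(S_0,...,S_21). Use the reflection principle: for j ≥ 1, #{paths with M_21 ≥ j} = #{S_21 ≥ j} + #{S_21 ≥ j+1}.
By reflection, #{M_21 ≥ 10} = #{S_21 ≥ 10} + #{S_21 ≥ 11} = 27896 + 27896 = 55792.
#{M_21 ≥ 11} = #{S_21 ≥ 11} + #{S_21 ≥ 12} = 27896 + 7547 = 35443.
#{M_21 = 10} = 55792 - 35443 = 20349.
P(M_21 = 10) = 20349/2097152 = 20349/2097152

Answer: 20349/2097152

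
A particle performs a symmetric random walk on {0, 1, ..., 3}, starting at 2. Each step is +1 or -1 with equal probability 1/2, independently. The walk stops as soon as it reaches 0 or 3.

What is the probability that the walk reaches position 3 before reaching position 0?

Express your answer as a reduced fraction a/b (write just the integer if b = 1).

Answer: 2/3

Derivation:
Symmetric walk (p = 1/2): the harmonic-function argument gives P(hit 3 before 0 | start at 2) = a/N.
P = 2/3 = 2/3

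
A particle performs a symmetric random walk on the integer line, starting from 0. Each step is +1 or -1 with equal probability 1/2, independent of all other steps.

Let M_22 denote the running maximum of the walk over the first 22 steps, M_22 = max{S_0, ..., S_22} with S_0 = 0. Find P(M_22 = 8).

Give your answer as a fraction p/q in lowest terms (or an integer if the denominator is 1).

Let M_22 = max(S_0,...,S_22). Use the reflection principle: for j ≥ 1, #{paths with M_22 ≥ j} = #{S_22 ≥ j} + #{S_22 ≥ j+1}.
By reflection, #{M_22 ≥ 8} = #{S_22 ≥ 8} + #{S_22 ≥ 9} = 280600 + 110056 = 390656.
#{M_22 ≥ 9} = #{S_22 ≥ 9} + #{S_22 ≥ 10} = 110056 + 110056 = 220112.
#{M_22 = 8} = 390656 - 220112 = 170544.
P(M_22 = 8) = 170544/4194304 = 10659/262144

Answer: 10659/262144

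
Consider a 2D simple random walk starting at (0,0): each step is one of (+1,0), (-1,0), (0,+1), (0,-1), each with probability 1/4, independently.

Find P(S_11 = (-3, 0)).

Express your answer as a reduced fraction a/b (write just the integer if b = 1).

Let h be the number of horizontal steps (so 11-h are vertical). To end at (-3,0) need (h-3)/2 right-steps and ((11-h)+0)/2 up-steps.
Sum over h with 3 ≤ h ≤ 11, h ≡ 1 (mod 2), 11-h ≡ 0 (mod 2):
h=3: C(11,3)·C(3,0)·C(8,4) = 165·1·70 = 11550
h=5: C(11,5)·C(5,1)·C(6,3) = 462·5·20 = 46200
h=7: C(11,7)·C(7,2)·C(4,2) = 330·21·6 = 41580
h=9: C(11,9)·C(9,3)·C(2,1) = 55·84·2 = 9240
h=11: C(11,11)·C(11,4)·C(0,0) = 1·330·1 = 330
Total favorable: 108900
Total paths: 4^11 = 4194304
P = 108900/4194304 = 27225/1048576

Answer: 27225/1048576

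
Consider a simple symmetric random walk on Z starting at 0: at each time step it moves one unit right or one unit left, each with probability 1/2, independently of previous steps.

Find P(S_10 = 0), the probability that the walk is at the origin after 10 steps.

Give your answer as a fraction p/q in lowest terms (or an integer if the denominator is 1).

Answer: 63/256

Derivation:
To return to 0 after 10 steps: need exactly 5 steps of +1 and 5 of -1.
Favorable paths: C(10,5) = 252
Total paths: 2^10 = 1024
P = 252/1024 = 63/256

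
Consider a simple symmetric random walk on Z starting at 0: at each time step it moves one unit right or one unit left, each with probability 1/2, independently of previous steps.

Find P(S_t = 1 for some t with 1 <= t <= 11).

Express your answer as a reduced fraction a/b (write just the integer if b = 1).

Answer: 793/1024

Derivation:
Count via complement. Let g(t,s) = #length-t paths at position s with S_1..S_t all ≠ 1.
g(t,s) = g(t-1,s-1) + g(t-1,s+1) for s ≠ 1; g(t,1) = 0.
t=0: g(0,0)=1
t=1: g(1,-1)=1
t=2: g(2,-2)=1 g(2,0)=1
t=3: g(3,-3)=1 g(3,-1)=2
t=4: g(4,-4)=1 g(4,-2)=3 g(4,0)=2
t=5: g(5,-5)=1 g(5,-3)=4 g(5,-1)=5
t=6: g(6,-6)=1 g(6,-4)=5 g(6,-2)=9 g(6,0)=5
t=7: g(7,-7)=1 g(7,-5)=6 g(7,-3)=14 g(7,-1)=14
t=8: g(8,-8)=1 g(8,-6)=7 g(8,-4)=20 g(8,-2)=28 g(8,0)=14
t=9: g(9,-9)=1 g(9,-7)=8 g(9,-5)=27 g(9,-3)=48 g(9,-1)=42
t=10: g(10,-10)=1 g(10,-8)=9 g(10,-6)=35 g(10,-4)=75 g(10,-2)=90 g(10,0)=42
t=11: g(11,-11)=1 g(11,-9)=10 g(11,-7)=44 g(11,-5)=110 g(11,-3)=165 g(11,-1)=132
Paths never hitting 1: Σ_s g(11,s) = 462
Paths hitting 1: 2^11 - 462 = 1586
P = 1586/2048 = 793/1024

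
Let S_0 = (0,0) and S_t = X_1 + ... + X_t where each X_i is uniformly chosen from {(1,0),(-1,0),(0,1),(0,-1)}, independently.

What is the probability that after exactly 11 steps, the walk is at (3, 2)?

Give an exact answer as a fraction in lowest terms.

Let h be the number of horizontal steps (so 11-h are vertical). To end at (3,2) need (h+3)/2 right-steps and ((11-h)+2)/2 up-steps.
Sum over h with 3 ≤ h ≤ 9, h ≡ 1 (mod 2), 11-h ≡ 0 (mod 2):
h=3: C(11,3)·C(3,3)·C(8,5) = 165·1·56 = 9240
h=5: C(11,5)·C(5,4)·C(6,4) = 462·5·15 = 34650
h=7: C(11,7)·C(7,5)·C(4,3) = 330·21·4 = 27720
h=9: C(11,9)·C(9,6)·C(2,2) = 55·84·1 = 4620
Total favorable: 76230
Total paths: 4^11 = 4194304
P = 76230/4194304 = 38115/2097152

Answer: 38115/2097152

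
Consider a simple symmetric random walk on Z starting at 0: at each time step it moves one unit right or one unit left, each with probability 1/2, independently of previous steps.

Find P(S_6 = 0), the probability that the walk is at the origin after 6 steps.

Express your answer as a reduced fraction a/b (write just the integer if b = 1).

To return to 0 after 6 steps: need exactly 3 steps of +1 and 3 of -1.
Favorable paths: C(6,3) = 20
Total paths: 2^6 = 64
P = 20/64 = 5/16

Answer: 5/16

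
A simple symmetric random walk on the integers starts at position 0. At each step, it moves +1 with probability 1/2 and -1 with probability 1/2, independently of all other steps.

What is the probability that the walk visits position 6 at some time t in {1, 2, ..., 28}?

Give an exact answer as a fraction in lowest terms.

Answer: 35558423/134217728

Derivation:
Count via complement. Let g(t,s) = #length-t paths at position s with S_1..S_t all ≠ 6.
g(t,s) = g(t-1,s-1) + g(t-1,s+1) for s ≠ 6; g(t,6) = 0.
t=0: g(0,0)=1
t=1: g(1,-1)=1 g(1,1)=1
t=2: g(2,-2)=1 g(2,0)=2 g(2,2)=1
t=3: g(3,-3)=1 g(3,-1)=3 g(3,1)=3 g(3,3)=1
t=4: g(4,-4)=1 g(4,-2)=4 g(4,0)=6 g(4,2)=4 g(4,4)=1
t=5: g(5,-5)=1 g(5,-3)=5 g(5,-1)=10 g(5,1)=10 g(5,3)=5 g(5,5)=1
t=6: g(6,-6)=1 g(6,-4)=6 g(6,-2)=15 g(6,0)=20 g(6,2)=15 g(6,4)=6
t=7: g(7,-7)=1 g(7,-5)=7 g(7,-3)=21 g(7,-1)=35 g(7,1)=35 g(7,3)=21 g(7,5)=6
t=8: g(8,-8)=1 g(8,-6)=8 g(8,-4)=28 g(8,-2)=56 g(8,0)=70 g(8,2)=56 g(8,4)=27
t=9: g(9,-9)=1 g(9,-7)=9 g(9,-5)=36 g(9,-3)=84 g(9,-1)=126 g(9,1)=126 g(9,3)=83 g(9,5)=27
t=10: g(10,-10)=1 g(10,-8)=10 g(10,-6)=45 g(10,-4)=120 g(10,-2)=210 g(10,0)=252 g(10,2)=209 g(10,4)=110
t=11: g(11,-11)=1 g(11,-9)=11 g(11,-7)=55 g(11,-5)=165 g(11,-3)=330 g(11,-1)=462 g(11,1)=461 g(11,3)=319 g(11,5)=110
t=12: g(12,-12)=1 g(12,-10)=12 g(12,-8)=66 g(12,-6)=220 g(12,-4)=495 g(12,-2)=792 g(12,0)=923 g(12,2)=780 g(12,4)=429
t=13: g(13,-13)=1 g(13,-11)=13 g(13,-9)=78 g(13,-7)=286 g(13,-5)=715 g(13,-3)=1287 g(13,-1)=1715 g(13,1)=1703 g(13,3)=1209 g(13,5)=429
t=14: g(14,-14)=1 g(14,-12)=14 g(14,-10)=91 g(14,-8)=364 g(14,-6)=1001 g(14,-4)=2002 g(14,-2)=3002 g(14,0)=3418 g(14,2)=2912 g(14,4)=1638
t=15: g(15,-15)=1 g(15,-13)=15 g(15,-11)=105 g(15,-9)=455 g(15,-7)=1365 g(15,-5)=3003 g(15,-3)=5004 g(15,-1)=6420 g(15,1)=6330 g(15,3)=4550 g(15,5)=1638
t=16: g(16,-16)=1 g(16,-14)=16 g(16,-12)=120 g(16,-10)=560 g(16,-8)=1820 g(16,-6)=4368 g(16,-4)=8007 g(16,-2)=11424 g(16,0)=12750 g(16,2)=10880 g(16,4)=6188
t=17: g(17,-17)=1 g(17,-15)=17 g(17,-13)=136 g(17,-11)=680 g(17,-9)=2380 g(17,-7)=6188 g(17,-5)=12375 g(17,-3)=19431 g(17,-1)=24174 g(17,1)=23630 g(17,3)=17068 g(17,5)=6188
t=18: g(18,-18)=1 g(18,-16)=18 g(18,-14)=153 g(18,-12)=816 g(18,-10)=3060 g(18,-8)=8568 g(18,-6)=18563 g(18,-4)=31806 g(18,-2)=43605 g(18,0)=47804 g(18,2)=40698 g(18,4)=23256
t=19: g(19,-19)=1 g(19,-17)=19 g(19,-15)=171 g(19,-13)=969 g(19,-11)=3876 g(19,-9)=11628 g(19,-7)=27131 g(19,-5)=50369 g(19,-3)=75411 g(19,-1)=91409 g(19,1)=88502 g(19,3)=63954 g(19,5)=23256
t=20: g(20,-20)=1 g(20,-18)=20 g(20,-16)=190 g(20,-14)=1140 g(20,-12)=4845 g(20,-10)=15504 g(20,-8)=38759 g(20,-6)=77500 g(20,-4)=125780 g(20,-2)=166820 g(20,0)=179911 g(20,2)=152456 g(20,4)=87210
t=21: g(21,-21)=1 g(21,-19)=21 g(21,-17)=210 g(21,-15)=1330 g(21,-13)=5985 g(21,-11)=20349 g(21,-9)=54263 g(21,-7)=116259 g(21,-5)=203280 g(21,-3)=292600 g(21,-1)=346731 g(21,1)=332367 g(21,3)=239666 g(21,5)=87210
t=22: g(22,-22)=1 g(22,-20)=22 g(22,-18)=231 g(22,-16)=1540 g(22,-14)=7315 g(22,-12)=26334 g(22,-10)=74612 g(22,-8)=170522 g(22,-6)=319539 g(22,-4)=495880 g(22,-2)=639331 g(22,0)=679098 g(22,2)=572033 g(22,4)=326876
t=23: g(23,-23)=1 g(23,-21)=23 g(23,-19)=253 g(23,-17)=1771 g(23,-15)=8855 g(23,-13)=33649 g(23,-11)=100946 g(23,-9)=245134 g(23,-7)=490061 g(23,-5)=815419 g(23,-3)=1135211 g(23,-1)=1318429 g(23,1)=1251131 g(23,3)=898909 g(23,5)=326876
t=24: g(24,-24)=1 g(24,-22)=24 g(24,-20)=276 g(24,-18)=2024 g(24,-16)=10626 g(24,-14)=42504 g(24,-12)=134595 g(24,-10)=346080 g(24,-8)=735195 g(24,-6)=1305480 g(24,-4)=1950630 g(24,-2)=2453640 g(24,0)=2569560 g(24,2)=2150040 g(24,4)=1225785
t=25: g(25,-25)=1 g(25,-23)=25 g(25,-21)=300 g(25,-19)=2300 g(25,-17)=12650 g(25,-15)=53130 g(25,-13)=177099 g(25,-11)=480675 g(25,-9)=1081275 g(25,-7)=2040675 g(25,-5)=3256110 g(25,-3)=4404270 g(25,-1)=5023200 g(25,1)=4719600 g(25,3)=3375825 g(25,5)=1225785
t=26: g(26,-26)=1 g(26,-24)=26 g(26,-22)=325 g(26,-20)=2600 g(26,-18)=14950 g(26,-16)=65780 g(26,-14)=230229 g(26,-12)=657774 g(26,-10)=1561950 g(26,-8)=3121950 g(26,-6)=5296785 g(26,-4)=7660380 g(26,-2)=9427470 g(26,0)=9742800 g(26,2)=8095425 g(26,4)=4601610
t=27: g(27,-27)=1 g(27,-25)=27 g(27,-23)=351 g(27,-21)=2925 g(27,-19)=17550 g(27,-17)=80730 g(27,-15)=296009 g(27,-13)=888003 g(27,-11)=2219724 g(27,-9)=4683900 g(27,-7)=8418735 g(27,-5)=12957165 g(27,-3)=17087850 g(27,-1)=19170270 g(27,1)=17838225 g(27,3)=12697035 g(27,5)=4601610
t=28: g(28,-28)=1 g(28,-26)=28 g(28,-24)=378 g(28,-22)=3276 g(28,-20)=20475 g(28,-18)=98280 g(28,-16)=376739 g(28,-14)=1184012 g(28,-12)=3107727 g(28,-10)=6903624 g(28,-8)=13102635 g(28,-6)=21375900 g(28,-4)=30045015 g(28,-2)=36258120 g(28,0)=37008495 g(28,2)=30535260 g(28,4)=17298645
Paths never hitting 6: Σ_s g(28,s) = 197318610
Paths hitting 6: 2^28 - 197318610 = 71116846
P = 71116846/268435456 = 35558423/134217728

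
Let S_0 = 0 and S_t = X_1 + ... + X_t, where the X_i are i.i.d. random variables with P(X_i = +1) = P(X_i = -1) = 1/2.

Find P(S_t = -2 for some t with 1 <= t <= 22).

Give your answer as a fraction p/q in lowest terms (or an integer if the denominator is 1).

Count via complement. Let g(t,s) = #length-t paths at position s with S_1..S_t all ≠ -2.
g(t,s) = g(t-1,s-1) + g(t-1,s+1) for s ≠ -2; g(t,-2) = 0.
t=0: g(0,0)=1
t=1: g(1,-1)=1 g(1,1)=1
t=2: g(2,0)=2 g(2,2)=1
t=3: g(3,-1)=2 g(3,1)=3 g(3,3)=1
t=4: g(4,0)=5 g(4,2)=4 g(4,4)=1
t=5: g(5,-1)=5 g(5,1)=9 g(5,3)=5 g(5,5)=1
t=6: g(6,0)=14 g(6,2)=14 g(6,4)=6 g(6,6)=1
t=7: g(7,-1)=14 g(7,1)=28 g(7,3)=20 g(7,5)=7 g(7,7)=1
t=8: g(8,0)=42 g(8,2)=48 g(8,4)=27 g(8,6)=8 g(8,8)=1
t=9: g(9,-1)=42 g(9,1)=90 g(9,3)=75 g(9,5)=35 g(9,7)=9 g(9,9)=1
t=10: g(10,0)=132 g(10,2)=165 g(10,4)=110 g(10,6)=44 g(10,8)=10 g(10,10)=1
t=11: g(11,-1)=132 g(11,1)=297 g(11,3)=275 g(11,5)=154 g(11,7)=54 g(11,9)=11 g(11,11)=1
t=12: g(12,0)=429 g(12,2)=572 g(12,4)=429 g(12,6)=208 g(12,8)=65 g(12,10)=12 g(12,12)=1
t=13: g(13,-1)=429 g(13,1)=1001 g(13,3)=1001 g(13,5)=637 g(13,7)=273 g(13,9)=77 g(13,11)=13 g(13,13)=1
t=14: g(14,0)=1430 g(14,2)=2002 g(14,4)=1638 g(14,6)=910 g(14,8)=350 g(14,10)=90 g(14,12)=14 g(14,14)=1
t=15: g(15,-1)=1430 g(15,1)=3432 g(15,3)=3640 g(15,5)=2548 g(15,7)=1260 g(15,9)=440 g(15,11)=104 g(15,13)=15 g(15,15)=1
t=16: g(16,0)=4862 g(16,2)=7072 g(16,4)=6188 g(16,6)=3808 g(16,8)=1700 g(16,10)=544 g(16,12)=119 g(16,14)=16 g(16,16)=1
t=17: g(17,-1)=4862 g(17,1)=11934 g(17,3)=13260 g(17,5)=9996 g(17,7)=5508 g(17,9)=2244 g(17,11)=663 g(17,13)=135 g(17,15)=17 g(17,17)=1
t=18: g(18,0)=16796 g(18,2)=25194 g(18,4)=23256 g(18,6)=15504 g(18,8)=7752 g(18,10)=2907 g(18,12)=798 g(18,14)=152 g(18,16)=18 g(18,18)=1
t=19: g(19,-1)=16796 g(19,1)=41990 g(19,3)=48450 g(19,5)=38760 g(19,7)=23256 g(19,9)=10659 g(19,11)=3705 g(19,13)=950 g(19,15)=170 g(19,17)=19 g(19,19)=1
t=20: g(20,0)=58786 g(20,2)=90440 g(20,4)=87210 g(20,6)=62016 g(20,8)=33915 g(20,10)=14364 g(20,12)=4655 g(20,14)=1120 g(20,16)=189 g(20,18)=20 g(20,20)=1
t=21: g(21,-1)=58786 g(21,1)=149226 g(21,3)=177650 g(21,5)=149226 g(21,7)=95931 g(21,9)=48279 g(21,11)=19019 g(21,13)=5775 g(21,15)=1309 g(21,17)=209 g(21,19)=21 g(21,21)=1
t=22: g(22,0)=208012 g(22,2)=326876 g(22,4)=326876 g(22,6)=245157 g(22,8)=144210 g(22,10)=67298 g(22,12)=24794 g(22,14)=7084 g(22,16)=1518 g(22,18)=230 g(22,20)=22 g(22,22)=1
Paths never hitting -2: Σ_s g(22,s) = 1352078
Paths hitting -2: 2^22 - 1352078 = 2842226
P = 2842226/4194304 = 1421113/2097152

Answer: 1421113/2097152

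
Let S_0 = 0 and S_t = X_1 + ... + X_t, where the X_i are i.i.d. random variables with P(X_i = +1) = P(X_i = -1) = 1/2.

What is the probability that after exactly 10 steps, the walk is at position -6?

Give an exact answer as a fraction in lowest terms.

To reach position -6 after 10 steps: need 2 steps of +1 and 8 of -1.
Favorable paths: C(10,2) = 45
Total paths: 2^10 = 1024
P = 45/1024 = 45/1024

Answer: 45/1024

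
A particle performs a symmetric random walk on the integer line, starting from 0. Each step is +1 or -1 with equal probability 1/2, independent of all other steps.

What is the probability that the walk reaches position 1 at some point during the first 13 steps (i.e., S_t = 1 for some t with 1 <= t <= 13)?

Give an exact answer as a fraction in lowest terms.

Count via complement. Let g(t,s) = #length-t paths at position s with S_1..S_t all ≠ 1.
g(t,s) = g(t-1,s-1) + g(t-1,s+1) for s ≠ 1; g(t,1) = 0.
t=0: g(0,0)=1
t=1: g(1,-1)=1
t=2: g(2,-2)=1 g(2,0)=1
t=3: g(3,-3)=1 g(3,-1)=2
t=4: g(4,-4)=1 g(4,-2)=3 g(4,0)=2
t=5: g(5,-5)=1 g(5,-3)=4 g(5,-1)=5
t=6: g(6,-6)=1 g(6,-4)=5 g(6,-2)=9 g(6,0)=5
t=7: g(7,-7)=1 g(7,-5)=6 g(7,-3)=14 g(7,-1)=14
t=8: g(8,-8)=1 g(8,-6)=7 g(8,-4)=20 g(8,-2)=28 g(8,0)=14
t=9: g(9,-9)=1 g(9,-7)=8 g(9,-5)=27 g(9,-3)=48 g(9,-1)=42
t=10: g(10,-10)=1 g(10,-8)=9 g(10,-6)=35 g(10,-4)=75 g(10,-2)=90 g(10,0)=42
t=11: g(11,-11)=1 g(11,-9)=10 g(11,-7)=44 g(11,-5)=110 g(11,-3)=165 g(11,-1)=132
t=12: g(12,-12)=1 g(12,-10)=11 g(12,-8)=54 g(12,-6)=154 g(12,-4)=275 g(12,-2)=297 g(12,0)=132
t=13: g(13,-13)=1 g(13,-11)=12 g(13,-9)=65 g(13,-7)=208 g(13,-5)=429 g(13,-3)=572 g(13,-1)=429
Paths never hitting 1: Σ_s g(13,s) = 1716
Paths hitting 1: 2^13 - 1716 = 6476
P = 6476/8192 = 1619/2048

Answer: 1619/2048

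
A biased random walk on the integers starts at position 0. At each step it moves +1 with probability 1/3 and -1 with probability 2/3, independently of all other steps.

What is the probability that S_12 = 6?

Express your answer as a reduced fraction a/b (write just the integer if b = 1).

To reach position 6 after 12 steps: need 9 steps of +1 and 3 steps of -1.
Number of such sequences: C(12,9) = 220
Each has probability (1/3)^9 · (2/3)^3 = 8/531441
P = 220 · 8/531441 = 1760/531441

Answer: 1760/531441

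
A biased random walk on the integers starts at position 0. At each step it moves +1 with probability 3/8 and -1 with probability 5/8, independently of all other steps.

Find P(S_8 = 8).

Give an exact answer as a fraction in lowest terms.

To reach position 8 after 8 steps: need 8 steps of +1 and 0 steps of -1.
Number of such sequences: C(8,8) = 1
Each has probability (3/8)^8 · (5/8)^0 = 6561/16777216
P = 1 · 6561/16777216 = 6561/16777216

Answer: 6561/16777216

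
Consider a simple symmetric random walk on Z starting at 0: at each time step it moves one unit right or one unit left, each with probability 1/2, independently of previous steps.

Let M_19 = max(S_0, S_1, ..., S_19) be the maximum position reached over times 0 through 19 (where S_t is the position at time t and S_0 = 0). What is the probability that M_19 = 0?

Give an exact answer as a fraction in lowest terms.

Let M_19 = max(S_0,...,S_19). Use the reflection principle: for j ≥ 1, #{paths with M_19 ≥ j} = #{S_19 ≥ j} + #{S_19 ≥ j+1}.
P(M_19 ≥ 0) = 1 since S_0 = 0, so #{M_19 ≥ 0} = 524288.
#{M_19 ≥ 1} = #{S_19 ≥ 1} + #{S_19 ≥ 2} = 262144 + 169766 = 431910.
#{M_19 = 0} = 524288 - 431910 = 92378.
P(M_19 = 0) = 92378/524288 = 46189/262144

Answer: 46189/262144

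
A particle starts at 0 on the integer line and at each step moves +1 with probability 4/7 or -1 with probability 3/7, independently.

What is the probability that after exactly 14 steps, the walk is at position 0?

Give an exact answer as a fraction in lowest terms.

To be at 0 after 14 steps: need exactly 7 steps of +1 and 7 of -1.
Number of such sequences: C(14,7) = 3432
Each has probability (4/7)^7 · (3/7)^7 = 35831808/678223072849
P = 3432 · 35831808/678223072849 = 122974765056/678223072849

Answer: 122974765056/678223072849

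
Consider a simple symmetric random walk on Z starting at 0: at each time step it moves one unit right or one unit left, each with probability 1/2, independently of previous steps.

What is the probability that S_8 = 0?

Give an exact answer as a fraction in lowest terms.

To return to 0 after 8 steps: need exactly 4 steps of +1 and 4 of -1.
Favorable paths: C(8,4) = 70
Total paths: 2^8 = 256
P = 70/256 = 35/128

Answer: 35/128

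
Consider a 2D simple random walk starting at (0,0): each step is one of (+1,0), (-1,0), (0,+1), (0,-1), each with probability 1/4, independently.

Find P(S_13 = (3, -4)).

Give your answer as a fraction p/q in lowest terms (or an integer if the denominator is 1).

Answer: 61347/8388608

Derivation:
Let h be the number of horizontal steps (so 13-h are vertical). To end at (3,-4) need (h+3)/2 right-steps and ((13-h)-4)/2 up-steps.
Sum over h with 3 ≤ h ≤ 9, h ≡ 1 (mod 2), 13-h ≡ 0 (mod 2):
h=3: C(13,3)·C(3,3)·C(10,3) = 286·1·120 = 34320
h=5: C(13,5)·C(5,4)·C(8,2) = 1287·5·28 = 180180
h=7: C(13,7)·C(7,5)·C(6,1) = 1716·21·6 = 216216
h=9: C(13,9)·C(9,6)·C(4,0) = 715·84·1 = 60060
Total favorable: 490776
Total paths: 4^13 = 67108864
P = 490776/67108864 = 61347/8388608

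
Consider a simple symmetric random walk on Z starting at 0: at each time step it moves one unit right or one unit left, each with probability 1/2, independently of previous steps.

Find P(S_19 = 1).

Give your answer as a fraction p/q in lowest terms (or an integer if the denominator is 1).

To reach position 1 after 19 steps: need 10 steps of +1 and 9 of -1.
Favorable paths: C(19,10) = 92378
Total paths: 2^19 = 524288
P = 92378/524288 = 46189/262144

Answer: 46189/262144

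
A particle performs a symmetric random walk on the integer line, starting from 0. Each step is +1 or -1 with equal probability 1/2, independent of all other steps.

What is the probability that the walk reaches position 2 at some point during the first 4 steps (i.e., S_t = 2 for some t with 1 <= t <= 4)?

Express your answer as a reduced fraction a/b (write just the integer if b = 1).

Count via complement. Let g(t,s) = #length-t paths at position s with S_1..S_t all ≠ 2.
g(t,s) = g(t-1,s-1) + g(t-1,s+1) for s ≠ 2; g(t,2) = 0.
t=0: g(0,0)=1
t=1: g(1,-1)=1 g(1,1)=1
t=2: g(2,-2)=1 g(2,0)=2
t=3: g(3,-3)=1 g(3,-1)=3 g(3,1)=2
t=4: g(4,-4)=1 g(4,-2)=4 g(4,0)=5
Paths never hitting 2: Σ_s g(4,s) = 10
Paths hitting 2: 2^4 - 10 = 6
P = 6/16 = 3/8

Answer: 3/8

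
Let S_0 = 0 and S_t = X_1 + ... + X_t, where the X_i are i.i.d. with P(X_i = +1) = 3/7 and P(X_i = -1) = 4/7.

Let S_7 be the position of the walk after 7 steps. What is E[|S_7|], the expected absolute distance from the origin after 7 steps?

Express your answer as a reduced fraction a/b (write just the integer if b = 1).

Answer: 39001/16807

Derivation:
S_7 takes values m ≡ 1 (mod 2) with |m| ≤ 7; P(S_7=m) = C(7,(7+m)/2) · (3/7)^((7+m)/2) · (4/7)^((7-m)/2).
Distribution: P(S=-7)=16384/823543, P(S=-5)=12288/117649, P(S=-3)=27648/117649, P(S=-1)=34560/117649, P(S=1)=25920/117649, P(S=3)=11664/117649, P(S=5)=2916/117649, P(S=7)=2187/823543
E[|S_7|] = Σ_m |m|·P(S_7=m) = 39001/16807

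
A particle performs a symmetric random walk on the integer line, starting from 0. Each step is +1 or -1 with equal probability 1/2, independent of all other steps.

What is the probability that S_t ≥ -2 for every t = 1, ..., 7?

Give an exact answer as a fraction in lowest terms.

Answer: 91/128

Derivation:
Let f(t,s) = #length-t paths at position s with S_1..S_t all ≥ -2.
f(t,s) = f(t-1,s-1) + f(t-1,s+1) for s ≥ -2; f(t,s) = 0 for s < -2.
t=0: f(0,0)=1
t=1: f(1,-1)=1 f(1,1)=1
t=2: f(2,-2)=1 f(2,0)=2 f(2,2)=1
t=3: f(3,-1)=3 f(3,1)=3 f(3,3)=1
t=4: f(4,-2)=3 f(4,0)=6 f(4,2)=4 f(4,4)=1
t=5: f(5,-1)=9 f(5,1)=10 f(5,3)=5 f(5,5)=1
t=6: f(6,-2)=9 f(6,0)=19 f(6,2)=15 f(6,4)=6 f(6,6)=1
t=7: f(7,-1)=28 f(7,1)=34 f(7,3)=21 f(7,5)=7 f(7,7)=1
Σ_s f(7,s) = 91
P = 91/128 = 91/128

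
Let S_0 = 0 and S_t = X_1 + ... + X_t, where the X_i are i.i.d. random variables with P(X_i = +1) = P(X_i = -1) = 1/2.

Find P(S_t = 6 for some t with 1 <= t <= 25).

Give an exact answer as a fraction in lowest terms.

Count via complement. Let g(t,s) = #length-t paths at position s with S_1..S_t all ≠ 6.
g(t,s) = g(t-1,s-1) + g(t-1,s+1) for s ≠ 6; g(t,6) = 0.
t=0: g(0,0)=1
t=1: g(1,-1)=1 g(1,1)=1
t=2: g(2,-2)=1 g(2,0)=2 g(2,2)=1
t=3: g(3,-3)=1 g(3,-1)=3 g(3,1)=3 g(3,3)=1
t=4: g(4,-4)=1 g(4,-2)=4 g(4,0)=6 g(4,2)=4 g(4,4)=1
t=5: g(5,-5)=1 g(5,-3)=5 g(5,-1)=10 g(5,1)=10 g(5,3)=5 g(5,5)=1
t=6: g(6,-6)=1 g(6,-4)=6 g(6,-2)=15 g(6,0)=20 g(6,2)=15 g(6,4)=6
t=7: g(7,-7)=1 g(7,-5)=7 g(7,-3)=21 g(7,-1)=35 g(7,1)=35 g(7,3)=21 g(7,5)=6
t=8: g(8,-8)=1 g(8,-6)=8 g(8,-4)=28 g(8,-2)=56 g(8,0)=70 g(8,2)=56 g(8,4)=27
t=9: g(9,-9)=1 g(9,-7)=9 g(9,-5)=36 g(9,-3)=84 g(9,-1)=126 g(9,1)=126 g(9,3)=83 g(9,5)=27
t=10: g(10,-10)=1 g(10,-8)=10 g(10,-6)=45 g(10,-4)=120 g(10,-2)=210 g(10,0)=252 g(10,2)=209 g(10,4)=110
t=11: g(11,-11)=1 g(11,-9)=11 g(11,-7)=55 g(11,-5)=165 g(11,-3)=330 g(11,-1)=462 g(11,1)=461 g(11,3)=319 g(11,5)=110
t=12: g(12,-12)=1 g(12,-10)=12 g(12,-8)=66 g(12,-6)=220 g(12,-4)=495 g(12,-2)=792 g(12,0)=923 g(12,2)=780 g(12,4)=429
t=13: g(13,-13)=1 g(13,-11)=13 g(13,-9)=78 g(13,-7)=286 g(13,-5)=715 g(13,-3)=1287 g(13,-1)=1715 g(13,1)=1703 g(13,3)=1209 g(13,5)=429
t=14: g(14,-14)=1 g(14,-12)=14 g(14,-10)=91 g(14,-8)=364 g(14,-6)=1001 g(14,-4)=2002 g(14,-2)=3002 g(14,0)=3418 g(14,2)=2912 g(14,4)=1638
t=15: g(15,-15)=1 g(15,-13)=15 g(15,-11)=105 g(15,-9)=455 g(15,-7)=1365 g(15,-5)=3003 g(15,-3)=5004 g(15,-1)=6420 g(15,1)=6330 g(15,3)=4550 g(15,5)=1638
t=16: g(16,-16)=1 g(16,-14)=16 g(16,-12)=120 g(16,-10)=560 g(16,-8)=1820 g(16,-6)=4368 g(16,-4)=8007 g(16,-2)=11424 g(16,0)=12750 g(16,2)=10880 g(16,4)=6188
t=17: g(17,-17)=1 g(17,-15)=17 g(17,-13)=136 g(17,-11)=680 g(17,-9)=2380 g(17,-7)=6188 g(17,-5)=12375 g(17,-3)=19431 g(17,-1)=24174 g(17,1)=23630 g(17,3)=17068 g(17,5)=6188
t=18: g(18,-18)=1 g(18,-16)=18 g(18,-14)=153 g(18,-12)=816 g(18,-10)=3060 g(18,-8)=8568 g(18,-6)=18563 g(18,-4)=31806 g(18,-2)=43605 g(18,0)=47804 g(18,2)=40698 g(18,4)=23256
t=19: g(19,-19)=1 g(19,-17)=19 g(19,-15)=171 g(19,-13)=969 g(19,-11)=3876 g(19,-9)=11628 g(19,-7)=27131 g(19,-5)=50369 g(19,-3)=75411 g(19,-1)=91409 g(19,1)=88502 g(19,3)=63954 g(19,5)=23256
t=20: g(20,-20)=1 g(20,-18)=20 g(20,-16)=190 g(20,-14)=1140 g(20,-12)=4845 g(20,-10)=15504 g(20,-8)=38759 g(20,-6)=77500 g(20,-4)=125780 g(20,-2)=166820 g(20,0)=179911 g(20,2)=152456 g(20,4)=87210
t=21: g(21,-21)=1 g(21,-19)=21 g(21,-17)=210 g(21,-15)=1330 g(21,-13)=5985 g(21,-11)=20349 g(21,-9)=54263 g(21,-7)=116259 g(21,-5)=203280 g(21,-3)=292600 g(21,-1)=346731 g(21,1)=332367 g(21,3)=239666 g(21,5)=87210
t=22: g(22,-22)=1 g(22,-20)=22 g(22,-18)=231 g(22,-16)=1540 g(22,-14)=7315 g(22,-12)=26334 g(22,-10)=74612 g(22,-8)=170522 g(22,-6)=319539 g(22,-4)=495880 g(22,-2)=639331 g(22,0)=679098 g(22,2)=572033 g(22,4)=326876
t=23: g(23,-23)=1 g(23,-21)=23 g(23,-19)=253 g(23,-17)=1771 g(23,-15)=8855 g(23,-13)=33649 g(23,-11)=100946 g(23,-9)=245134 g(23,-7)=490061 g(23,-5)=815419 g(23,-3)=1135211 g(23,-1)=1318429 g(23,1)=1251131 g(23,3)=898909 g(23,5)=326876
t=24: g(24,-24)=1 g(24,-22)=24 g(24,-20)=276 g(24,-18)=2024 g(24,-16)=10626 g(24,-14)=42504 g(24,-12)=134595 g(24,-10)=346080 g(24,-8)=735195 g(24,-6)=1305480 g(24,-4)=1950630 g(24,-2)=2453640 g(24,0)=2569560 g(24,2)=2150040 g(24,4)=1225785
t=25: g(25,-25)=1 g(25,-23)=25 g(25,-21)=300 g(25,-19)=2300 g(25,-17)=12650 g(25,-15)=53130 g(25,-13)=177099 g(25,-11)=480675 g(25,-9)=1081275 g(25,-7)=2040675 g(25,-5)=3256110 g(25,-3)=4404270 g(25,-1)=5023200 g(25,1)=4719600 g(25,3)=3375825 g(25,5)=1225785
Paths never hitting 6: Σ_s g(25,s) = 25852920
Paths hitting 6: 2^25 - 25852920 = 7701512
P = 7701512/33554432 = 962689/4194304

Answer: 962689/4194304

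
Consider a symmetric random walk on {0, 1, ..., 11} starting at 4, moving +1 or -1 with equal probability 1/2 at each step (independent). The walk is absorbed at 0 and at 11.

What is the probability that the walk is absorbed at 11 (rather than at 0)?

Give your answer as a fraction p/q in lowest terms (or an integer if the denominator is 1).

Answer: 4/11

Derivation:
Symmetric walk (p = 1/2): the harmonic-function argument gives P(hit 11 before 0 | start at 4) = a/N.
P = 4/11 = 4/11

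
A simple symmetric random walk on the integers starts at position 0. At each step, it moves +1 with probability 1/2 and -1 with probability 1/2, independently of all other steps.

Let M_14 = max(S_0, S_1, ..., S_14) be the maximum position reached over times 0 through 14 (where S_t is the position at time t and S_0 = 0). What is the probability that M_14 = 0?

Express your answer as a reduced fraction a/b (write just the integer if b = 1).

Let M_14 = max(S_0,...,S_14). Use the reflection principle: for j ≥ 1, #{paths with M_14 ≥ j} = #{S_14 ≥ j} + #{S_14 ≥ j+1}.
P(M_14 ≥ 0) = 1 since S_0 = 0, so #{M_14 ≥ 0} = 16384.
#{M_14 ≥ 1} = #{S_14 ≥ 1} + #{S_14 ≥ 2} = 6476 + 6476 = 12952.
#{M_14 = 0} = 16384 - 12952 = 3432.
P(M_14 = 0) = 3432/16384 = 429/2048

Answer: 429/2048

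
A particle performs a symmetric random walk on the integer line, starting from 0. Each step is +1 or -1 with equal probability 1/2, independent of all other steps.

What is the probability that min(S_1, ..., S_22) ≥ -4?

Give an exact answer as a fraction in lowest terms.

Let f(t,s) = #length-t paths at position s with S_1..S_t all ≥ -4.
f(t,s) = f(t-1,s-1) + f(t-1,s+1) for s ≥ -4; f(t,s) = 0 for s < -4.
t=0: f(0,0)=1
t=1: f(1,-1)=1 f(1,1)=1
t=2: f(2,-2)=1 f(2,0)=2 f(2,2)=1
t=3: f(3,-3)=1 f(3,-1)=3 f(3,1)=3 f(3,3)=1
t=4: f(4,-4)=1 f(4,-2)=4 f(4,0)=6 f(4,2)=4 f(4,4)=1
t=5: f(5,-3)=5 f(5,-1)=10 f(5,1)=10 f(5,3)=5 f(5,5)=1
t=6: f(6,-4)=5 f(6,-2)=15 f(6,0)=20 f(6,2)=15 f(6,4)=6 f(6,6)=1
t=7: f(7,-3)=20 f(7,-1)=35 f(7,1)=35 f(7,3)=21 f(7,5)=7 f(7,7)=1
t=8: f(8,-4)=20 f(8,-2)=55 f(8,0)=70 f(8,2)=56 f(8,4)=28 f(8,6)=8 f(8,8)=1
t=9: f(9,-3)=75 f(9,-1)=125 f(9,1)=126 f(9,3)=84 f(9,5)=36 f(9,7)=9 f(9,9)=1
t=10: f(10,-4)=75 f(10,-2)=200 f(10,0)=251 f(10,2)=210 f(10,4)=120 f(10,6)=45 f(10,8)=10 f(10,10)=1
t=11: f(11,-3)=275 f(11,-1)=451 f(11,1)=461 f(11,3)=330 f(11,5)=165 f(11,7)=55 f(11,9)=11 f(11,11)=1
t=12: f(12,-4)=275 f(12,-2)=726 f(12,0)=912 f(12,2)=791 f(12,4)=495 f(12,6)=220 f(12,8)=66 f(12,10)=12 f(12,12)=1
t=13: f(13,-3)=1001 f(13,-1)=1638 f(13,1)=1703 f(13,3)=1286 f(13,5)=715 f(13,7)=286 f(13,9)=78 f(13,11)=13 f(13,13)=1
t=14: f(14,-4)=1001 f(14,-2)=2639 f(14,0)=3341 f(14,2)=2989 f(14,4)=2001 f(14,6)=1001 f(14,8)=364 f(14,10)=91 f(14,12)=14 f(14,14)=1
t=15: f(15,-3)=3640 f(15,-1)=5980 f(15,1)=6330 f(15,3)=4990 f(15,5)=3002 f(15,7)=1365 f(15,9)=455 f(15,11)=105 f(15,13)=15 f(15,15)=1
t=16: f(16,-4)=3640 f(16,-2)=9620 f(16,0)=12310 f(16,2)=11320 f(16,4)=7992 f(16,6)=4367 f(16,8)=1820 f(16,10)=560 f(16,12)=120 f(16,14)=16 f(16,16)=1
t=17: f(17,-3)=13260 f(17,-1)=21930 f(17,1)=23630 f(17,3)=19312 f(17,5)=12359 f(17,7)=6187 f(17,9)=2380 f(17,11)=680 f(17,13)=136 f(17,15)=17 f(17,17)=1
t=18: f(18,-4)=13260 f(18,-2)=35190 f(18,0)=45560 f(18,2)=42942 f(18,4)=31671 f(18,6)=18546 f(18,8)=8567 f(18,10)=3060 f(18,12)=816 f(18,14)=153 f(18,16)=18 f(18,18)=1
t=19: f(19,-3)=48450 f(19,-1)=80750 f(19,1)=88502 f(19,3)=74613 f(19,5)=50217 f(19,7)=27113 f(19,9)=11627 f(19,11)=3876 f(19,13)=969 f(19,15)=171 f(19,17)=19 f(19,19)=1
t=20: f(20,-4)=48450 f(20,-2)=129200 f(20,0)=169252 f(20,2)=163115 f(20,4)=124830 f(20,6)=77330 f(20,8)=38740 f(20,10)=15503 f(20,12)=4845 f(20,14)=1140 f(20,16)=190 f(20,18)=20 f(20,20)=1
t=21: f(21,-3)=177650 f(21,-1)=298452 f(21,1)=332367 f(21,3)=287945 f(21,5)=202160 f(21,7)=116070 f(21,9)=54243 f(21,11)=20348 f(21,13)=5985 f(21,15)=1330 f(21,17)=210 f(21,19)=21 f(21,21)=1
t=22: f(22,-4)=177650 f(22,-2)=476102 f(22,0)=630819 f(22,2)=620312 f(22,4)=490105 f(22,6)=318230 f(22,8)=170313 f(22,10)=74591 f(22,12)=26333 f(22,14)=7315 f(22,16)=1540 f(22,18)=231 f(22,20)=22 f(22,22)=1
Σ_s f(22,s) = 2993564
P = 2993564/4194304 = 748391/1048576

Answer: 748391/1048576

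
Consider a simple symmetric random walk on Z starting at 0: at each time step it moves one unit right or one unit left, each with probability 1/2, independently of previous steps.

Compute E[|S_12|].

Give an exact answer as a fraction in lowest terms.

Answer: 693/256

Derivation:
S_12 takes values m ≡ 0 (mod 2) with |m| ≤ 12; P(S_12=m) = C(12,(12+m)/2)/2^12.
Total paths: 2^12 = 4096
Distribution: P(S=-12)=1/4096, P(S=-10)=12/4096, P(S=-8)=66/4096, P(S=-6)=220/4096, P(S=-4)=495/4096, P(S=-2)=792/4096, P(S=0)=924/4096, P(S=2)=792/4096, P(S=4)=495/4096, P(S=6)=220/4096, P(S=8)=66/4096, P(S=10)=12/4096, P(S=12)=1/4096
E[|S_12|] = Σ_m |m|·P(S_12=m) = 11088/4096 = 693/256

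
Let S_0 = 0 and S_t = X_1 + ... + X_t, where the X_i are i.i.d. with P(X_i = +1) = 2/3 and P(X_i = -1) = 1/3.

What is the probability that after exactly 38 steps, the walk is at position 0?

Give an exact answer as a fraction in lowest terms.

To be at 0 after 38 steps: need exactly 19 steps of +1 and 19 of -1.
Number of such sequences: C(38,19) = 35345263800
Each has probability (2/3)^19 · (1/3)^19 = 524288/1350851717672992089
P = 35345263800 · 524288/1350851717672992089 = 6177032555724800/450283905890997363

Answer: 6177032555724800/450283905890997363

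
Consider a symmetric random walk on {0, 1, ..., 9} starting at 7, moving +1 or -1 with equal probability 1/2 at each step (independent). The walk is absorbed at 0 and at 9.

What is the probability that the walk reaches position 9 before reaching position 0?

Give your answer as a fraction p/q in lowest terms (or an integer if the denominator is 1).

Symmetric walk (p = 1/2): the harmonic-function argument gives P(hit 9 before 0 | start at 7) = a/N.
P = 7/9 = 7/9

Answer: 7/9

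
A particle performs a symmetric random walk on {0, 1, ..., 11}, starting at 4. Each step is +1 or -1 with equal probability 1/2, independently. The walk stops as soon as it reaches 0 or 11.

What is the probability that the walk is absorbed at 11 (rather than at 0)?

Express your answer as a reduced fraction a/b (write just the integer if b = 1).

Answer: 4/11

Derivation:
Symmetric walk (p = 1/2): the harmonic-function argument gives P(hit 11 before 0 | start at 4) = a/N.
P = 4/11 = 4/11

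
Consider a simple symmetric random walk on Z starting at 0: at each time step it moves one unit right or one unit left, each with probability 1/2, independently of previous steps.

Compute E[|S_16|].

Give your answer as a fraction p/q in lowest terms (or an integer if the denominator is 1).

Answer: 6435/2048

Derivation:
S_16 takes values m ≡ 0 (mod 2) with |m| ≤ 16; P(S_16=m) = C(16,(16+m)/2)/2^16.
Total paths: 2^16 = 65536
Distribution: P(S=-16)=1/65536, P(S=-14)=16/65536, P(S=-12)=120/65536, P(S=-10)=560/65536, P(S=-8)=1820/65536, P(S=-6)=4368/65536, P(S=-4)=8008/65536, P(S=-2)=11440/65536, P(S=0)=12870/65536, P(S=2)=11440/65536, P(S=4)=8008/65536, P(S=6)=4368/65536, P(S=8)=1820/65536, P(S=10)=560/65536, P(S=12)=120/65536, P(S=14)=16/65536, P(S=16)=1/65536
E[|S_16|] = Σ_m |m|·P(S_16=m) = 205920/65536 = 6435/2048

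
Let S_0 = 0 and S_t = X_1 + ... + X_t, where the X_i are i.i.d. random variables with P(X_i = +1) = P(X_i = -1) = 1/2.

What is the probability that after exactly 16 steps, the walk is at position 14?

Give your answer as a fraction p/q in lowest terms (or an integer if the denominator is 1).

Answer: 1/4096

Derivation:
To reach position 14 after 16 steps: need 15 steps of +1 and 1 of -1.
Favorable paths: C(16,15) = 16
Total paths: 2^16 = 65536
P = 16/65536 = 1/4096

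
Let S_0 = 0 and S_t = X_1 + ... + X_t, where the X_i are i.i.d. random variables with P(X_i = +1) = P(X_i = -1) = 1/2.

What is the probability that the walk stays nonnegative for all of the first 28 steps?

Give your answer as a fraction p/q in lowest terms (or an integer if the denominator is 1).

Answer: 5014575/33554432

Derivation:
Let f(t,s) = #length-t paths at position s with S_1..S_t all ≥ 0.
f(t,s) = f(t-1,s-1) + f(t-1,s+1) for s ≥ 0; f(t,s) = 0 for s < 0.
t=0: f(0,0)=1
t=1: f(1,1)=1
t=2: f(2,0)=1 f(2,2)=1
t=3: f(3,1)=2 f(3,3)=1
t=4: f(4,0)=2 f(4,2)=3 f(4,4)=1
t=5: f(5,1)=5 f(5,3)=4 f(5,5)=1
t=6: f(6,0)=5 f(6,2)=9 f(6,4)=5 f(6,6)=1
t=7: f(7,1)=14 f(7,3)=14 f(7,5)=6 f(7,7)=1
t=8: f(8,0)=14 f(8,2)=28 f(8,4)=20 f(8,6)=7 f(8,8)=1
t=9: f(9,1)=42 f(9,3)=48 f(9,5)=27 f(9,7)=8 f(9,9)=1
t=10: f(10,0)=42 f(10,2)=90 f(10,4)=75 f(10,6)=35 f(10,8)=9 f(10,10)=1
t=11: f(11,1)=132 f(11,3)=165 f(11,5)=110 f(11,7)=44 f(11,9)=10 f(11,11)=1
t=12: f(12,0)=132 f(12,2)=297 f(12,4)=275 f(12,6)=154 f(12,8)=54 f(12,10)=11 f(12,12)=1
t=13: f(13,1)=429 f(13,3)=572 f(13,5)=429 f(13,7)=208 f(13,9)=65 f(13,11)=12 f(13,13)=1
t=14: f(14,0)=429 f(14,2)=1001 f(14,4)=1001 f(14,6)=637 f(14,8)=273 f(14,10)=77 f(14,12)=13 f(14,14)=1
t=15: f(15,1)=1430 f(15,3)=2002 f(15,5)=1638 f(15,7)=910 f(15,9)=350 f(15,11)=90 f(15,13)=14 f(15,15)=1
t=16: f(16,0)=1430 f(16,2)=3432 f(16,4)=3640 f(16,6)=2548 f(16,8)=1260 f(16,10)=440 f(16,12)=104 f(16,14)=15 f(16,16)=1
t=17: f(17,1)=4862 f(17,3)=7072 f(17,5)=6188 f(17,7)=3808 f(17,9)=1700 f(17,11)=544 f(17,13)=119 f(17,15)=16 f(17,17)=1
t=18: f(18,0)=4862 f(18,2)=11934 f(18,4)=13260 f(18,6)=9996 f(18,8)=5508 f(18,10)=2244 f(18,12)=663 f(18,14)=135 f(18,16)=17 f(18,18)=1
t=19: f(19,1)=16796 f(19,3)=25194 f(19,5)=23256 f(19,7)=15504 f(19,9)=7752 f(19,11)=2907 f(19,13)=798 f(19,15)=152 f(19,17)=18 f(19,19)=1
t=20: f(20,0)=16796 f(20,2)=41990 f(20,4)=48450 f(20,6)=38760 f(20,8)=23256 f(20,10)=10659 f(20,12)=3705 f(20,14)=950 f(20,16)=170 f(20,18)=19 f(20,20)=1
t=21: f(21,1)=58786 f(21,3)=90440 f(21,5)=87210 f(21,7)=62016 f(21,9)=33915 f(21,11)=14364 f(21,13)=4655 f(21,15)=1120 f(21,17)=189 f(21,19)=20 f(21,21)=1
t=22: f(22,0)=58786 f(22,2)=149226 f(22,4)=177650 f(22,6)=149226 f(22,8)=95931 f(22,10)=48279 f(22,12)=19019 f(22,14)=5775 f(22,16)=1309 f(22,18)=209 f(22,20)=21 f(22,22)=1
t=23: f(23,1)=208012 f(23,3)=326876 f(23,5)=326876 f(23,7)=245157 f(23,9)=144210 f(23,11)=67298 f(23,13)=24794 f(23,15)=7084 f(23,17)=1518 f(23,19)=230 f(23,21)=22 f(23,23)=1
t=24: f(24,0)=208012 f(24,2)=534888 f(24,4)=653752 f(24,6)=572033 f(24,8)=389367 f(24,10)=211508 f(24,12)=92092 f(24,14)=31878 f(24,16)=8602 f(24,18)=1748 f(24,20)=252 f(24,22)=23 f(24,24)=1
t=25: f(25,1)=742900 f(25,3)=1188640 f(25,5)=1225785 f(25,7)=961400 f(25,9)=600875 f(25,11)=303600 f(25,13)=123970 f(25,15)=40480 f(25,17)=10350 f(25,19)=2000 f(25,21)=275 f(25,23)=24 f(25,25)=1
t=26: f(26,0)=742900 f(26,2)=1931540 f(26,4)=2414425 f(26,6)=2187185 f(26,8)=1562275 f(26,10)=904475 f(26,12)=427570 f(26,14)=164450 f(26,16)=50830 f(26,18)=12350 f(26,20)=2275 f(26,22)=299 f(26,24)=25 f(26,26)=1
t=27: f(27,1)=2674440 f(27,3)=4345965 f(27,5)=4601610 f(27,7)=3749460 f(27,9)=2466750 f(27,11)=1332045 f(27,13)=592020 f(27,15)=215280 f(27,17)=63180 f(27,19)=14625 f(27,21)=2574 f(27,23)=324 f(27,25)=26 f(27,27)=1
t=28: f(28,0)=2674440 f(28,2)=7020405 f(28,4)=8947575 f(28,6)=8351070 f(28,8)=6216210 f(28,10)=3798795 f(28,12)=1924065 f(28,14)=807300 f(28,16)=278460 f(28,18)=77805 f(28,20)=17199 f(28,22)=2898 f(28,24)=350 f(28,26)=27 f(28,28)=1
Σ_s f(28,s) = 40116600
P = 40116600/268435456 = 5014575/33554432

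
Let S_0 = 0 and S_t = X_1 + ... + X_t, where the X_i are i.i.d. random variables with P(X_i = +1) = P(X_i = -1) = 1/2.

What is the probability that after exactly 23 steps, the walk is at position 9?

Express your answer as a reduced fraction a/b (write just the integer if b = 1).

To reach position 9 after 23 steps: need 16 steps of +1 and 7 of -1.
Favorable paths: C(23,16) = 245157
Total paths: 2^23 = 8388608
P = 245157/8388608 = 245157/8388608

Answer: 245157/8388608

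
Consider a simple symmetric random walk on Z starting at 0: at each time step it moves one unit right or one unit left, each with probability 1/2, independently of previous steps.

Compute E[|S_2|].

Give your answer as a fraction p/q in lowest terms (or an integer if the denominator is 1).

S_2 takes values m ≡ 0 (mod 2) with |m| ≤ 2; P(S_2=m) = C(2,(2+m)/2)/2^2.
Total paths: 2^2 = 4
Distribution: P(S=-2)=1/4, P(S=0)=2/4, P(S=2)=1/4
E[|S_2|] = Σ_m |m|·P(S_2=m) = 4/4 = 1

Answer: 1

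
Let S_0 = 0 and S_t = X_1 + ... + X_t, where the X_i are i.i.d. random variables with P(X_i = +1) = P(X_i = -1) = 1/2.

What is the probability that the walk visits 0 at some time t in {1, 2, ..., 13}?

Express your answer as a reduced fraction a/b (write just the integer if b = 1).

Count via complement. Let g(t,s) = #length-t paths at position s with S_1..S_t all ≠ 0.
g(t,s) = g(t-1,s-1) + g(t-1,s+1) for s ≠ 0; g(t,0) = 0.
t=0: g(0,0)=1
t=1: g(1,-1)=1 g(1,1)=1
t=2: g(2,-2)=1 g(2,2)=1
t=3: g(3,-3)=1 g(3,-1)=1 g(3,1)=1 g(3,3)=1
t=4: g(4,-4)=1 g(4,-2)=2 g(4,2)=2 g(4,4)=1
t=5: g(5,-5)=1 g(5,-3)=3 g(5,-1)=2 g(5,1)=2 g(5,3)=3 g(5,5)=1
t=6: g(6,-6)=1 g(6,-4)=4 g(6,-2)=5 g(6,2)=5 g(6,4)=4 g(6,6)=1
t=7: g(7,-7)=1 g(7,-5)=5 g(7,-3)=9 g(7,-1)=5 g(7,1)=5 g(7,3)=9 g(7,5)=5 g(7,7)=1
t=8: g(8,-8)=1 g(8,-6)=6 g(8,-4)=14 g(8,-2)=14 g(8,2)=14 g(8,4)=14 g(8,6)=6 g(8,8)=1
t=9: g(9,-9)=1 g(9,-7)=7 g(9,-5)=20 g(9,-3)=28 g(9,-1)=14 g(9,1)=14 g(9,3)=28 g(9,5)=20 g(9,7)=7 g(9,9)=1
t=10: g(10,-10)=1 g(10,-8)=8 g(10,-6)=27 g(10,-4)=48 g(10,-2)=42 g(10,2)=42 g(10,4)=48 g(10,6)=27 g(10,8)=8 g(10,10)=1
t=11: g(11,-11)=1 g(11,-9)=9 g(11,-7)=35 g(11,-5)=75 g(11,-3)=90 g(11,-1)=42 g(11,1)=42 g(11,3)=90 g(11,5)=75 g(11,7)=35 g(11,9)=9 g(11,11)=1
t=12: g(12,-12)=1 g(12,-10)=10 g(12,-8)=44 g(12,-6)=110 g(12,-4)=165 g(12,-2)=132 g(12,2)=132 g(12,4)=165 g(12,6)=110 g(12,8)=44 g(12,10)=10 g(12,12)=1
t=13: g(13,-13)=1 g(13,-11)=11 g(13,-9)=54 g(13,-7)=154 g(13,-5)=275 g(13,-3)=297 g(13,-1)=132 g(13,1)=132 g(13,3)=297 g(13,5)=275 g(13,7)=154 g(13,9)=54 g(13,11)=11 g(13,13)=1
Paths never hitting 0: Σ_s g(13,s) = 1848
Paths hitting 0: 2^13 - 1848 = 6344
P = 6344/8192 = 793/1024

Answer: 793/1024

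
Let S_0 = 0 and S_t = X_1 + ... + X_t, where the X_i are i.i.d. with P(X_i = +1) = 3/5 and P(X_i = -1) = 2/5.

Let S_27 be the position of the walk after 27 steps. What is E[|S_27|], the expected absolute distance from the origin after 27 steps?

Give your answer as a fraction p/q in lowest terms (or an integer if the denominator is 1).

S_27 takes values m ≡ 1 (mod 2) with |m| ≤ 27; P(S_27=m) = C(27,(27+m)/2) · (3/5)^((27+m)/2) · (2/5)^((27-m)/2).
Distribution: P(S=-27)=134217728/7450580596923828125, P(S=-25)=5435817984/7450580596923828125, P(S=-23)=105998450688/7450580596923828125, P(S=-21)=52999225344/298023223876953125, P(S=-19)=476993028096/298023223876953125, P(S=-17)=16456259469312/1490116119384765625, P(S=-15)=90509427081216/1490116119384765625, P(S=-13)=407292421865472/1490116119384765625, P(S=-11)=305469316399104/298023223876953125, P(S=-9)=967319501930496/298023223876953125, P(S=-7)=13058813276061696/1490116119384765625, P(S=-5)=30272703503597568/1490116119384765625, P(S=-3)=60545407007195136/1490116119384765625, P(S=-1)=20958025502490624/298023223876953125, P(S=1)=31437038253735936/298023223876953125, P(S=3)=204340748649283584/1490116119384765625, P(S=5)=229883342230444032/1490116119384765625, P(S=7)=223122067458960384/1490116119384765625, P(S=9)=37187011243160064/298023223876953125, P(S=11)=26422350093824256/298023223876953125, P(S=13)=79267050281472768/1490116119384765625, P(S=15)=39633525140736384/1490116119384765625, P(S=17)=16213714830301248/1490116119384765625, P(S=19)=1057416184584864/298023223876953125, P(S=21)=264354046146216/298023223876953125, P(S=23)=1189593207657972/7450580596923828125, P(S=25)=137260754729766/7450580596923828125, P(S=27)=7625597484987/7450580596923828125
E[|S_27|] = Σ_m |m|·P(S_27=m) = 9239657730733330407/1490116119384765625

Answer: 9239657730733330407/1490116119384765625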